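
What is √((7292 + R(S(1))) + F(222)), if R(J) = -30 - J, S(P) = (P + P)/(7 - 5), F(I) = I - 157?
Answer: 3*√814 ≈ 85.592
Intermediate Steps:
F(I) = -157 + I
S(P) = P (S(P) = (2*P)/2 = (2*P)*(½) = P)
√((7292 + R(S(1))) + F(222)) = √((7292 + (-30 - 1*1)) + (-157 + 222)) = √((7292 + (-30 - 1)) + 65) = √((7292 - 31) + 65) = √(7261 + 65) = √7326 = 3*√814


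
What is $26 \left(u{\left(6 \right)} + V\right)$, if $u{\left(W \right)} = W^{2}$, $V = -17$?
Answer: $494$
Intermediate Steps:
$26 \left(u{\left(6 \right)} + V\right) = 26 \left(6^{2} - 17\right) = 26 \left(36 - 17\right) = 26 \cdot 19 = 494$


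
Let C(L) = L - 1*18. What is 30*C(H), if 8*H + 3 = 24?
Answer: -1845/4 ≈ -461.25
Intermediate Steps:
H = 21/8 (H = -3/8 + (1/8)*24 = -3/8 + 3 = 21/8 ≈ 2.6250)
C(L) = -18 + L (C(L) = L - 18 = -18 + L)
30*C(H) = 30*(-18 + 21/8) = 30*(-123/8) = -1845/4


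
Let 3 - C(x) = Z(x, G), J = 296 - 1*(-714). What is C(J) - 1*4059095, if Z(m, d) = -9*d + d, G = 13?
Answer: -4058988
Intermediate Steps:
J = 1010 (J = 296 + 714 = 1010)
Z(m, d) = -8*d
C(x) = 107 (C(x) = 3 - (-8)*13 = 3 - 1*(-104) = 3 + 104 = 107)
C(J) - 1*4059095 = 107 - 1*4059095 = 107 - 4059095 = -4058988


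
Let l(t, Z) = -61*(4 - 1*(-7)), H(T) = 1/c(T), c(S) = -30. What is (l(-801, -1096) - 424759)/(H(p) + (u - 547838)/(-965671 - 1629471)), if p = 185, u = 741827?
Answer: 8280384457950/2103703 ≈ 3.9361e+6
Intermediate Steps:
H(T) = -1/30 (H(T) = 1/(-30) = -1/30)
l(t, Z) = -671 (l(t, Z) = -61*(4 + 7) = -61*11 = -671)
(l(-801, -1096) - 424759)/(H(p) + (u - 547838)/(-965671 - 1629471)) = (-671 - 424759)/(-1/30 + (741827 - 547838)/(-965671 - 1629471)) = -425430/(-1/30 + 193989/(-2595142)) = -425430/(-1/30 + 193989*(-1/2595142)) = -425430/(-1/30 - 193989/2595142) = -425430/(-2103703/19463565) = -425430*(-19463565/2103703) = 8280384457950/2103703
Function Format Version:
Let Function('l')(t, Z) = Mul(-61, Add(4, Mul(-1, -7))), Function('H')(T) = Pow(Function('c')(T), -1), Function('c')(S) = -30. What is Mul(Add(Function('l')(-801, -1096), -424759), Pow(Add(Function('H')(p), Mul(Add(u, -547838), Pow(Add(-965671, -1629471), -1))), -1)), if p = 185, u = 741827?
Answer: Rational(8280384457950, 2103703) ≈ 3.9361e+6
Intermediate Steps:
Function('H')(T) = Rational(-1, 30) (Function('H')(T) = Pow(-30, -1) = Rational(-1, 30))
Function('l')(t, Z) = -671 (Function('l')(t, Z) = Mul(-61, Add(4, 7)) = Mul(-61, 11) = -671)
Mul(Add(Function('l')(-801, -1096), -424759), Pow(Add(Function('H')(p), Mul(Add(u, -547838), Pow(Add(-965671, -1629471), -1))), -1)) = Mul(Add(-671, -424759), Pow(Add(Rational(-1, 30), Mul(Add(741827, -547838), Pow(Add(-965671, -1629471), -1))), -1)) = Mul(-425430, Pow(Add(Rational(-1, 30), Mul(193989, Pow(-2595142, -1))), -1)) = Mul(-425430, Pow(Add(Rational(-1, 30), Mul(193989, Rational(-1, 2595142))), -1)) = Mul(-425430, Pow(Add(Rational(-1, 30), Rational(-193989, 2595142)), -1)) = Mul(-425430, Pow(Rational(-2103703, 19463565), -1)) = Mul(-425430, Rational(-19463565, 2103703)) = Rational(8280384457950, 2103703)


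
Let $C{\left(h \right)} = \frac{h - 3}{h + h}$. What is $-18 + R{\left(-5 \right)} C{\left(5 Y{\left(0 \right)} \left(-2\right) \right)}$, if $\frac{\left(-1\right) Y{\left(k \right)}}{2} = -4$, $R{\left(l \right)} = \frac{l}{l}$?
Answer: $- \frac{2797}{160} \approx -17.481$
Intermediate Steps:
$R{\left(l \right)} = 1$
$Y{\left(k \right)} = 8$ ($Y{\left(k \right)} = \left(-2\right) \left(-4\right) = 8$)
$C{\left(h \right)} = \frac{-3 + h}{2 h}$
$-18 + R{\left(-5 \right)} C{\left(5 Y{\left(0 \right)} \left(-2\right) \right)} = -18 + 1 \frac{-3 + 5 \cdot 8 \left(-2\right)}{2 \cdot 5 \cdot 8 \left(-2\right)} = -18 + 1 \frac{-3 + 40 \left(-2\right)}{2 \cdot 40 \left(-2\right)} = -18 + 1 \frac{-3 - 80}{2 \left(-80\right)} = -18 + 1 \cdot \frac{1}{2} \left(- \frac{1}{80}\right) \left(-83\right) = -18 + 1 \cdot \frac{83}{160} = -18 + \frac{83}{160} = - \frac{2797}{160}$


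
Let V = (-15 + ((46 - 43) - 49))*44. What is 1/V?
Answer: -1/2684 ≈ -0.00037258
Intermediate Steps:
V = -2684 (V = (-15 + (3 - 49))*44 = (-15 - 46)*44 = -61*44 = -2684)
1/V = 1/(-2684) = -1/2684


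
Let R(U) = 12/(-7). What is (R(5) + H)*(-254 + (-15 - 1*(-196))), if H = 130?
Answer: -65554/7 ≈ -9364.9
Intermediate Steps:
R(U) = -12/7 (R(U) = 12*(-⅐) = -12/7)
(R(5) + H)*(-254 + (-15 - 1*(-196))) = (-12/7 + 130)*(-254 + (-15 - 1*(-196))) = 898*(-254 + (-15 + 196))/7 = 898*(-254 + 181)/7 = (898/7)*(-73) = -65554/7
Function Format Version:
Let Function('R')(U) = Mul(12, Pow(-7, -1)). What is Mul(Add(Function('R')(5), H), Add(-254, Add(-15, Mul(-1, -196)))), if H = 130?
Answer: Rational(-65554, 7) ≈ -9364.9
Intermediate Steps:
Function('R')(U) = Rational(-12, 7) (Function('R')(U) = Mul(12, Rational(-1, 7)) = Rational(-12, 7))
Mul(Add(Function('R')(5), H), Add(-254, Add(-15, Mul(-1, -196)))) = Mul(Add(Rational(-12, 7), 130), Add(-254, Add(-15, Mul(-1, -196)))) = Mul(Rational(898, 7), Add(-254, Add(-15, 196))) = Mul(Rational(898, 7), Add(-254, 181)) = Mul(Rational(898, 7), -73) = Rational(-65554, 7)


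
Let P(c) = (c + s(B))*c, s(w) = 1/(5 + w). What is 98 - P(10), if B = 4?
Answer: -28/9 ≈ -3.1111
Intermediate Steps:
P(c) = c*(1/9 + c) (P(c) = (c + 1/(5 + 4))*c = (c + 1/9)*c = (1/9 + c)*c = c*(1/9 + c))
98 - P(10) = 98 - 10*(1/9 + 10) = 98 - 10*91/9 = 98 - 1*910/9 = 98 - 910/9 = -28/9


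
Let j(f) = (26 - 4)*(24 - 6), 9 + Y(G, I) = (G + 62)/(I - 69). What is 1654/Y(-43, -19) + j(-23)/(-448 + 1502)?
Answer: -76545326/427397 ≈ -179.10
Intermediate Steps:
Y(G, I) = -9 + (62 + G)/(-69 + I) (Y(G, I) = -9 + (G + 62)/(I - 69) = -9 + (62 + G)/(-69 + I))
j(f) = 396 (j(f) = 22*18 = 396)
1654/Y(-43, -19) + j(-23)/(-448 + 1502) = 1654/(((683 - 43 - 9*(-19))/(-69 - 19))) + 396/(-448 + 1502) = 1654/(((683 - 43 + 171)/(-88))) + 396/1054 = 1654/((-1/88*811)) + 396*(1/1054) = 1654/(-811/88) + 198/527 = 1654*(-88/811) + 198/527 = -145552/811 + 198/527 = -76545326/427397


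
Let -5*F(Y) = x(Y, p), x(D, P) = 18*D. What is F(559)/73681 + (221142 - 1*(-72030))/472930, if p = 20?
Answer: 2064948180/3484595533 ≈ 0.59259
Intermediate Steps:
F(Y) = -18*Y/5
F(559)/73681 + (221142 - 1*(-72030))/472930 = -18/5*559/73681 + (221142 - 1*(-72030))/472930 = -10062/5*1/73681 + (221142 + 72030)*(1/472930) = -10062/368405 + 293172*(1/472930) = -10062/368405 + 146586/236465 = 2064948180/3484595533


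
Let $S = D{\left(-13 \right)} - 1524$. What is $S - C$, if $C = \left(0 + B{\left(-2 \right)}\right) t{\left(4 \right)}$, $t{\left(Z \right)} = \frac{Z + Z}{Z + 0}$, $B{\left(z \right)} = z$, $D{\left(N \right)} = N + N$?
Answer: $-1546$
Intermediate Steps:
$D{\left(N \right)} = 2 N$
$S = -1550$ ($S = 2 \left(-13\right) - 1524 = -26 - 1524 = -1550$)
$t{\left(Z \right)} = 2$ ($t{\left(Z \right)} = \frac{2 Z}{Z} = 2$)
$C = -4$ ($C = \left(0 - 2\right) 2 = \left(-2\right) 2 = -4$)
$S - C = -1550 - -4 = -1550 + 4 = -1546$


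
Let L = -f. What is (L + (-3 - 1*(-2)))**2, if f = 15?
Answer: 256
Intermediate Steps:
L = -15 (L = -1*15 = -15)
(L + (-3 - 1*(-2)))**2 = (-15 + (-3 - 1*(-2)))**2 = (-15 + (-3 + 2))**2 = (-15 - 1)**2 = (-16)**2 = 256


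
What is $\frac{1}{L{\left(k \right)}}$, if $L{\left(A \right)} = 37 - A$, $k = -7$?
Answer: $\frac{1}{44} \approx 0.022727$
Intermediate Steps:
$\frac{1}{L{\left(k \right)}} = \frac{1}{37 - -7} = \frac{1}{37 + 7} = \frac{1}{44}$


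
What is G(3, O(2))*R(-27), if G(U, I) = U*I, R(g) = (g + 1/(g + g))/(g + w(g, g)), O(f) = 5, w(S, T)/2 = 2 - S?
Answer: -7295/558 ≈ -13.073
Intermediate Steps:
w(S, T) = 4 - 2*S (w(S, T) = 2*(2 - S) = 4 - 2*S)
R(g) = (g + 1/(2*g))/(4 - g) (R(g) = (g + 1/(g + g))/(g + (4 - 2*g)) = (g + 1/(2*g))/(4 - g))
G(U, I) = I*U
G(3, O(2))*R(-27) = (5*3)*((1/2 + (-27)**2)/((-27)*(4 - 1*(-27)))) = 15*(-(1/2 + 729)/(27*(4 + 27))) = 15*(-1/27*1459/2/31) = 15*(-1/27*1/31*1459/2) = 15*(-1459/1674) = -7295/558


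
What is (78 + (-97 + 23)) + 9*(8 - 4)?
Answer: 40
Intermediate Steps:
(78 + (-97 + 23)) + 9*(8 - 4) = (78 - 74) + 9*4 = 4 + 36 = 40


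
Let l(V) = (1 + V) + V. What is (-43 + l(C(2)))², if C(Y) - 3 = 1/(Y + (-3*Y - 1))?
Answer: 33124/25 ≈ 1325.0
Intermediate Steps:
C(Y) = 3 + 1/(-1 - 2*Y) (C(Y) = 3 + 1/(Y + (-3*Y - 1)) = 3 + 1/(Y + (-1 - 3*Y)) = 3 + 1/(-1 - 2*Y))
l(V) = 1 + 2*V
(-43 + l(C(2)))² = (-43 + (1 + 2*(2*(1 + 3*2)/(1 + 2*2))))² = (-43 + (1 + 2*(2*(1 + 6)/(1 + 4))))² = (-43 + (1 + 2*(2*7/5)))² = (-43 + (1 + 2*(2*(⅕)*7)))² = (-43 + (1 + 2*(14/5)))² = (-43 + (1 + 28/5))² = (-43 + 33/5)² = (-182/5)² = 33124/25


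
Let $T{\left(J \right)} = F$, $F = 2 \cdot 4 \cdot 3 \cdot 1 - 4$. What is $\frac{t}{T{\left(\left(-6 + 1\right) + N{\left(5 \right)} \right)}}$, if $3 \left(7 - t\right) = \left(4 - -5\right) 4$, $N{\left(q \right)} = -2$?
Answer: $- \frac{1}{4} \approx -0.25$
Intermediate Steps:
$F = 20$ ($F = 2 \cdot 12 \cdot 1 - 4 = 2 \cdot 12 - 4 = 24 - 4 = 20$)
$T{\left(J \right)} = 20$
$t = -5$ ($t = 7 - \frac{\left(4 - -5\right) 4}{3} = 7 - \frac{\left(4 + 5\right) 4}{3} = 7 - \frac{9 \cdot 4}{3} = 7 - 12 = -5$)
$\frac{t}{T{\left(\left(-6 + 1\right) + N{\left(5 \right)} \right)}} = - \frac{5}{20} = \left(-5\right) \frac{1}{20} = - \frac{1}{4}$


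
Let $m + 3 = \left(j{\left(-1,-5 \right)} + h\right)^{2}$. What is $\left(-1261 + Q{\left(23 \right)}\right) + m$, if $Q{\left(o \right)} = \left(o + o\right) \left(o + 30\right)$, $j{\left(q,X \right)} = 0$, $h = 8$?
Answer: $1238$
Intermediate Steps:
$Q{\left(o \right)} = 2 o \left(30 + o\right)$
$m = 61$ ($m = -3 + \left(0 + 8\right)^{2} = -3 + 8^{2} = -3 + 64 = 61$)
$\left(-1261 + Q{\left(23 \right)}\right) + m = \left(-1261 + 2 \cdot 23 \left(30 + 23\right)\right) + 61 = \left(-1261 + 2 \cdot 23 \cdot 53\right) + 61 = \left(-1261 + 2438\right) + 61 = 1177 + 61 = 1238$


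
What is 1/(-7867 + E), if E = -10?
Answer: -1/7877 ≈ -0.00012695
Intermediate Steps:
1/(-7867 + E) = 1/(-7867 - 10) = 1/(-7877) = -1/7877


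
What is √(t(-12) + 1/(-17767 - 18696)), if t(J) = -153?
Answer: 2*I*√50855310730/36463 ≈ 12.369*I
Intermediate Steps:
√(t(-12) + 1/(-17767 - 18696)) = √(-153 + 1/(-17767 - 18696)) = √(-153 + 1/(-36463)) = √(-153 - 1/36463) = √(-5578840/36463) = 2*I*√50855310730/36463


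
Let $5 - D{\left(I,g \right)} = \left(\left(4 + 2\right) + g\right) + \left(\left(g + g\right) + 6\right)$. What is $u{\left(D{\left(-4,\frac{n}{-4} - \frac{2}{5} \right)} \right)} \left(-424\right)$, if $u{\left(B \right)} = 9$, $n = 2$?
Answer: $-3816$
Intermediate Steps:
$D{\left(I,g \right)} = -7 - 3 g$ ($D{\left(I,g \right)} = 5 - \left(\left(\left(4 + 2\right) + g\right) + \left(\left(g + g\right) + 6\right)\right) = 5 - \left(\left(6 + g\right) + \left(2 g + 6\right)\right) = 5 - \left(\left(6 + g\right) + \left(6 + 2 g\right)\right) = 5 - \left(12 + 3 g\right) = -7 - 3 g$)
$u{\left(D{\left(-4,\frac{n}{-4} - \frac{2}{5} \right)} \right)} \left(-424\right) = 9 \left(-424\right) = -3816$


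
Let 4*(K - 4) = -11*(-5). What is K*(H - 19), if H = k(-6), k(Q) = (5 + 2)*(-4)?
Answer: -3337/4 ≈ -834.25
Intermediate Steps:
k(Q) = -28 (k(Q) = 7*(-4) = -28)
H = -28
K = 71/4 (K = 4 + (-11*(-5))/4 = 4 + (1/4)*55 = 4 + 55/4 = 71/4 ≈ 17.750)
K*(H - 19) = 71*(-28 - 19)/4 = (71/4)*(-47) = -3337/4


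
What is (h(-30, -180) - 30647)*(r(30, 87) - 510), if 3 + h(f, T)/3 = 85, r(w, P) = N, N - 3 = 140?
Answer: 11157167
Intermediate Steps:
N = 143 (N = 3 + 140 = 143)
r(w, P) = 143
h(f, T) = 246 (h(f, T) = -9 + 3*85 = -9 + 255 = 246)
(h(-30, -180) - 30647)*(r(30, 87) - 510) = (246 - 30647)*(143 - 510) = -30401*(-367) = 11157167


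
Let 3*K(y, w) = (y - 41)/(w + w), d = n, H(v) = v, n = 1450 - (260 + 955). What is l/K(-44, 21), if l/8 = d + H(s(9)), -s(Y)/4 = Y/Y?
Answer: -232848/85 ≈ -2739.4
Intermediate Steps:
s(Y) = -4 (s(Y) = -4*Y/Y = -4*1 = -4)
n = 235 (n = 1450 - 1*1215 = 1450 - 1215 = 235)
d = 235
K(y, w) = (-41 + y)/(6*w) (K(y, w) = ((y - 41)/(w + w))/3 = ((-41 + y)/((2*w)))/3 = ((-41 + y)*(1/(2*w)))/3 = ((-41 + y)/(2*w))/3 = (-41 + y)/(6*w))
l = 1848 (l = 8*(235 - 4) = 8*231 = 1848)
l/K(-44, 21) = 1848/(((1/6)*(-41 - 44)/21)) = 1848/(((1/6)*(1/21)*(-85))) = 1848/(-85/126) = 1848*(-126/85) = -232848/85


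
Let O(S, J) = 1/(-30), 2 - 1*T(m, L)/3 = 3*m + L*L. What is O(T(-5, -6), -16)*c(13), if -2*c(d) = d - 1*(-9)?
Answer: 11/30 ≈ 0.36667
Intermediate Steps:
T(m, L) = 6 - 9*m - 3*L² (T(m, L) = 6 - 3*(3*m + L*L) = 6 - 3*(3*m + L²) = 6 - 3*(L² + 3*m) = 6 + (-9*m - 3*L²) = 6 - 9*m - 3*L²)
O(S, J) = -1/30 (O(S, J) = 1*(-1/30) = -1/30)
c(d) = -9/2 - d/2 (c(d) = -(d - 1*(-9))/2 = -(d + 9)/2 = -(9 + d)/2 = -9/2 - d/2)
O(T(-5, -6), -16)*c(13) = -(-9/2 - ½*13)/30 = -(-9/2 - 13/2)/30 = -1/30*(-11) = 11/30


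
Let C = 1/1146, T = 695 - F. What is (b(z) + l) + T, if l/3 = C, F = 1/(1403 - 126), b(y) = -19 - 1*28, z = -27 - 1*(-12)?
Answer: 316104367/487814 ≈ 648.00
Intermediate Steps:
z = -15 (z = -27 + 12 = -15)
b(y) = -47 (b(y) = -19 - 28 = -47)
F = 1/1277 ≈ 0.00078308
T = 887514/1277 (T = 695 - 1*1/1277 = 695 - 1/1277 = 887514/1277 ≈ 695.00)
C = 1/1146 ≈ 0.00087260
l = 1/382 (l = 3*(1/1146) = 1/382 ≈ 0.0026178)
(b(z) + l) + T = (-47 + 1/382) + 887514/1277 = -17953/382 + 887514/1277 = 316104367/487814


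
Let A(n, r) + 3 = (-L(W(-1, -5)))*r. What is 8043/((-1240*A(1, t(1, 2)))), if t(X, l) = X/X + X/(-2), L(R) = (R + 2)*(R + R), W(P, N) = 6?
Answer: 2681/21080 ≈ 0.12718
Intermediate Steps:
L(R) = 2*R*(2 + R) (L(R) = (2 + R)*(2*R) = 2*R*(2 + R))
t(X, l) = 1 - X/2 (t(X, l) = 1 + X*(-1/2) = 1 - X/2)
A(n, r) = -3 - 96*r (A(n, r) = -3 + (-2*6*(2 + 6))*r = -3 + (-2*6*8)*r = -3 + (-1*96)*r = -3 - 96*r)
8043/((-1240*A(1, t(1, 2)))) = 8043/((-1240*(-3 - 96*(1 - 1/2*1)))) = 8043/((-1240*(-3 - 96*(1 - 1/2)))) = 8043/((-1240*(-3 - 96*1/2))) = 8043/((-1240*(-3 - 48))) = 8043/((-1240*(-51))) = 8043/63240 = 8043*(1/63240) = 2681/21080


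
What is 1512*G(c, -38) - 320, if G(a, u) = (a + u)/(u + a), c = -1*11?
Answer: 1192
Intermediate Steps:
c = -11
G(a, u) = 1 (G(a, u) = (a + u)/(a + u) = 1)
1512*G(c, -38) - 320 = 1512*1 - 320 = 1512 - 320 = 1192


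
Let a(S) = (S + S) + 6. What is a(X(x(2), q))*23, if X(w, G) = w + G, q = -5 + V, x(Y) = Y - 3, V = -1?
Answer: -184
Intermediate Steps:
x(Y) = -3 + Y
q = -6 (q = -5 - 1 = -6)
X(w, G) = G + w
a(S) = 6 + 2*S (a(S) = 2*S + 6 = 6 + 2*S)
a(X(x(2), q))*23 = (6 + 2*(-6 + (-3 + 2)))*23 = (6 + 2*(-6 - 1))*23 = (6 + 2*(-7))*23 = (6 - 14)*23 = -8*23 = -184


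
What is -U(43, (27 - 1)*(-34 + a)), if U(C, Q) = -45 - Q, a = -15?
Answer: -1229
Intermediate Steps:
-U(43, (27 - 1)*(-34 + a)) = -(-45 - (27 - 1)*(-34 - 15)) = -(-45 - 26*(-49)) = -(-45 - 1*(-1274)) = -(-45 + 1274) = -1*1229 = -1229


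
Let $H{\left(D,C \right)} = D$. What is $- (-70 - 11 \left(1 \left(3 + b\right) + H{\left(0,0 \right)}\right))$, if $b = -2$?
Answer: $81$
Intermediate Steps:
$- (-70 - 11 \left(1 \left(3 + b\right) + H{\left(0,0 \right)}\right)) = - (-70 - 11 \left(1 \left(3 - 2\right) + 0\right)) = - (-70 - 11 \left(1 \cdot 1 + 0\right)) = - (-70 - 11 \left(1 + 0\right)) = - (-70 - 11 \cdot 1) = - (-70 - 11) = \left(-1\right) \left(-81\right) = 81$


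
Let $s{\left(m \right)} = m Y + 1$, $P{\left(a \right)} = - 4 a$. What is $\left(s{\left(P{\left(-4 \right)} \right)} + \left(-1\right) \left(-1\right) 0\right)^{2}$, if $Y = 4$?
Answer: $4225$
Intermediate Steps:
$s{\left(m \right)} = 1 + 4 m$ ($s{\left(m \right)} = m 4 + 1 = 4 m + 1 = 1 + 4 m$)
$\left(s{\left(P{\left(-4 \right)} \right)} + \left(-1\right) \left(-1\right) 0\right)^{2} = \left(\left(1 + 4 \left(\left(-4\right) \left(-4\right)\right)\right) + \left(-1\right) \left(-1\right) 0\right)^{2} = \left(\left(1 + 4 \cdot 16\right) + 1 \cdot 0\right)^{2} = \left(\left(1 + 64\right) + 0\right)^{2} = \left(65 + 0\right)^{2} = 65^{2} = 4225$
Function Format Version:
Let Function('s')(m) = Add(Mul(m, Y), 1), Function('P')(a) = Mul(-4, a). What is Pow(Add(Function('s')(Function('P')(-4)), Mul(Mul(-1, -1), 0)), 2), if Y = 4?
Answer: 4225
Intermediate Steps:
Function('s')(m) = Add(1, Mul(4, m)) (Function('s')(m) = Add(Mul(m, 4), 1) = Add(Mul(4, m), 1) = Add(1, Mul(4, m)))
Pow(Add(Function('s')(Function('P')(-4)), Mul(Mul(-1, -1), 0)), 2) = Pow(Add(Add(1, Mul(4, Mul(-4, -4))), Mul(Mul(-1, -1), 0)), 2) = Pow(Add(Add(1, Mul(4, 16)), Mul(1, 0)), 2) = Pow(Add(Add(1, 64), 0), 2) = Pow(Add(65, 0), 2) = Pow(65, 2) = 4225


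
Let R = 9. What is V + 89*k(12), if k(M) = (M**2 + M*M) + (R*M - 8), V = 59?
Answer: 34591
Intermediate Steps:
k(M) = -8 + 2*M**2 + 9*M (k(M) = (M**2 + M*M) + (9*M - 8) = (M**2 + M**2) + (-8 + 9*M) = 2*M**2 + (-8 + 9*M) = -8 + 2*M**2 + 9*M)
V + 89*k(12) = 59 + 89*(-8 + 2*12**2 + 9*12) = 59 + 89*(-8 + 2*144 + 108) = 59 + 89*(-8 + 288 + 108) = 59 + 89*388 = 59 + 34532 = 34591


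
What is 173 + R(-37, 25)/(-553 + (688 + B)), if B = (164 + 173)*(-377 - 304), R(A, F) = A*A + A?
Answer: 6613049/38227 ≈ 172.99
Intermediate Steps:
R(A, F) = A + A² (R(A, F) = A² + A = A + A²)
B = -229497 (B = 337*(-681) = -229497)
173 + R(-37, 25)/(-553 + (688 + B)) = 173 + (-37*(1 - 37))/(-553 + (688 - 229497)) = 173 + (-37*(-36))/(-553 - 228809) = 173 + 1332/(-229362) = 173 - 1/229362*1332 = 173 - 222/38227 = 6613049/38227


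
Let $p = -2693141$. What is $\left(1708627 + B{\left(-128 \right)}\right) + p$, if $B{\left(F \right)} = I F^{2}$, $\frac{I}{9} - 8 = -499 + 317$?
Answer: $-26641858$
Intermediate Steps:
$I = -1566$ ($I = 72 + 9 \left(-499 + 317\right) = 72 + 9 \left(-182\right) = 72 - 1638 = -1566$)
$B{\left(F \right)} = - 1566 F^{2}$
$\left(1708627 + B{\left(-128 \right)}\right) + p = \left(1708627 - 1566 \left(-128\right)^{2}\right) - 2693141 = \left(1708627 - 25657344\right) - 2693141 = -23948717 - 2693141 = -26641858$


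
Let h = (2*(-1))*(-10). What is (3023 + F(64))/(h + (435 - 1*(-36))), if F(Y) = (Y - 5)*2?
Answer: 3141/491 ≈ 6.3971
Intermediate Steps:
F(Y) = -10 + 2*Y (F(Y) = (-5 + Y)*2 = -10 + 2*Y)
h = 20 (h = -2*(-10) = 20)
(3023 + F(64))/(h + (435 - 1*(-36))) = (3023 + (-10 + 2*64))/(20 + (435 - 1*(-36))) = (3023 + (-10 + 128))/(20 + (435 + 36)) = (3023 + 118)/(20 + 471) = 3141/491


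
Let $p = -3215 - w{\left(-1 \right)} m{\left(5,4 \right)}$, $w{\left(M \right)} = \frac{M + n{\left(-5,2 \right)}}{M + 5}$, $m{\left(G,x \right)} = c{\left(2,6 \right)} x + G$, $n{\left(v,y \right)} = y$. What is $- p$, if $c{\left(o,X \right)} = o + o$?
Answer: $\frac{12881}{4} \approx 3220.3$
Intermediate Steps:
$c{\left(o,X \right)} = 2 o$
$m{\left(G,x \right)} = G + 4 x$ ($m{\left(G,x \right)} = 2 \cdot 2 x + G = 4 x + G = G + 4 x$)
$w{\left(M \right)} = \frac{2 + M}{5 + M}$ ($w{\left(M \right)} = \frac{M + 2}{M + 5} = \frac{2 + M}{5 + M}$)
$p = - \frac{12881}{4}$ ($p = -3215 - \frac{2 - 1}{5 - 1} \left(5 + 4 \cdot 4\right) = -3215 - \frac{1}{4} \cdot 1 \left(5 + 16\right) = -3215 - \frac{1}{4} \cdot 1 \cdot 21 = -3215 - \frac{1}{4} \cdot 21 = -3215 - \frac{21}{4} = - \frac{12881}{4} \approx -3220.3$)
$- p = \left(-1\right) \left(- \frac{12881}{4}\right) = \frac{12881}{4}$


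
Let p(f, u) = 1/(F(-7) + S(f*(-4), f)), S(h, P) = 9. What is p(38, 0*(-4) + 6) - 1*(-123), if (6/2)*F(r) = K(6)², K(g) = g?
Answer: 2584/21 ≈ 123.05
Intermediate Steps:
F(r) = 12 (F(r) = (⅓)*6² = (⅓)*36 = 12)
p(f, u) = 1/21 (p(f, u) = 1/(12 + 9) = 1/21)
p(38, 0*(-4) + 6) - 1*(-123) = 1/21 - 1*(-123) = 1/21 + 123 = 2584/21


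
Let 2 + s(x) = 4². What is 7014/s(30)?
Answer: 501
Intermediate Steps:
s(x) = 14 (s(x) = -2 + 4² = -2 + 16 = 14)
7014/s(30) = 7014/14 = 7014*(1/14) = 501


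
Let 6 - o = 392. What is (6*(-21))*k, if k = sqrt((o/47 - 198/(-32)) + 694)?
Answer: -63*sqrt(24457155)/94 ≈ -3314.5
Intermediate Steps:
o = -386 (o = 6 - 1*392 = 6 - 392 = -386)
k = sqrt(24457155)/188 (k = sqrt((-386/47 - 198/(-32)) + 694) = sqrt((-386*1/47 - 198*(-1/32)) + 694) = sqrt((-386/47 + 99/16) + 694) = sqrt(-1523/752 + 694) = sqrt(520365/752) = sqrt(24457155)/188 ≈ 26.305)
(6*(-21))*k = (6*(-21))*(sqrt(24457155)/188) = -63*sqrt(24457155)/94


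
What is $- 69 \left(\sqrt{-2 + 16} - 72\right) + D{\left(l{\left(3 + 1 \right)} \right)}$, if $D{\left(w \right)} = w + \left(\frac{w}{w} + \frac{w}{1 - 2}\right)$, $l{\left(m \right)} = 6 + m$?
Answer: $4969 - 69 \sqrt{14} \approx 4710.8$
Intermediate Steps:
$D{\left(w \right)} = 1$ ($D{\left(w \right)} = w + \left(1 + \frac{w}{-1}\right) = w + \left(1 + w \left(-1\right)\right) = w - \left(-1 + w\right) = 1$)
$- 69 \left(\sqrt{-2 + 16} - 72\right) + D{\left(l{\left(3 + 1 \right)} \right)} = - 69 \left(\sqrt{-2 + 16} - 72\right) + 1 = - 69 \left(\sqrt{14} - 72\right) + 1 = - 69 \left(-72 + \sqrt{14}\right) + 1 = \left(4968 - 69 \sqrt{14}\right) + 1 = 4969 - 69 \sqrt{14}$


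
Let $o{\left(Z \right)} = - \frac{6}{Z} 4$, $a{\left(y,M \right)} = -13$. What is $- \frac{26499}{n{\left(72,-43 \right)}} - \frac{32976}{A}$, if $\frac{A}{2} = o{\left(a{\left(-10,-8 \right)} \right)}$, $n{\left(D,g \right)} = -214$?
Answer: $- \frac{1884735}{214} \approx -8807.2$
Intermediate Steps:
$o{\left(Z \right)} = - \frac{24}{Z}$
$A = \frac{48}{13}$ ($A = 2 \left(- \frac{24}{-13}\right) = 2 \left(\left(-24\right) \left(- \frac{1}{13}\right)\right) = 2 \cdot \frac{24}{13} = \frac{48}{13} \approx 3.6923$)
$- \frac{26499}{n{\left(72,-43 \right)}} - \frac{32976}{A} = - \frac{26499}{-214} - \frac{32976}{\frac{48}{13}} = \left(-26499\right) \left(- \frac{1}{214}\right) - 8931 = \frac{26499}{214} - 8931 = - \frac{1884735}{214}$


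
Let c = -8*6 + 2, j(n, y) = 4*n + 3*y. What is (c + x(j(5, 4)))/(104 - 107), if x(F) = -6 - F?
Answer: 28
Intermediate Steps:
j(n, y) = 3*y + 4*n
c = -46 (c = -48 + 2 = -46)
(c + x(j(5, 4)))/(104 - 107) = (-46 + (-6 - (3*4 + 4*5)))/(104 - 107) = (-46 + (-6 - (12 + 20)))/(-3) = (-46 + (-6 - 1*32))*(-1/3) = (-46 + (-6 - 32))*(-1/3) = (-46 - 38)*(-1/3) = -84*(-1/3) = 28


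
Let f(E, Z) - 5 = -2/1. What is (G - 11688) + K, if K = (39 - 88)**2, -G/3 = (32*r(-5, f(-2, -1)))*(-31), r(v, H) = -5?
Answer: -24167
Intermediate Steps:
f(E, Z) = 3 (f(E, Z) = 5 - 2/1 = 5 - 2*1 = 5 - 2 = 3)
G = -14880 (G = -3*32*(-5)*(-31) = -(-480)*(-31) = -3*4960 = -14880)
K = 2401 (K = (-49)**2 = 2401)
(G - 11688) + K = (-14880 - 11688) + 2401 = -26568 + 2401 = -24167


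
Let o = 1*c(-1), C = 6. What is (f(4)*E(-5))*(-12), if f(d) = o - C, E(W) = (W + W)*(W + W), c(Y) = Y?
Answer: 8400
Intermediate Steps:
o = -1 (o = 1*(-1) = -1)
E(W) = 4*W² (E(W) = (2*W)*(2*W) = 4*W²)
f(d) = -7 (f(d) = -1 - 1*6 = -1 - 6 = -7)
(f(4)*E(-5))*(-12) = -28*(-5)²*(-12) = -28*25*(-12) = -7*100*(-12) = -700*(-12) = 8400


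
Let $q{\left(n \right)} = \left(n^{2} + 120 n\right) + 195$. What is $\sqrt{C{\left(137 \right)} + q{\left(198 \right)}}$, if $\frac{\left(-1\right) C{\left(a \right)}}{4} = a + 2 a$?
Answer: $3 \sqrt{6835} \approx 248.02$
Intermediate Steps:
$q{\left(n \right)} = 195 + n^{2} + 120 n$
$C{\left(a \right)} = - 12 a$ ($C{\left(a \right)} = - 4 \left(a + 2 a\right) = - 4 \cdot 3 a = - 12 a$)
$\sqrt{C{\left(137 \right)} + q{\left(198 \right)}} = \sqrt{\left(-12\right) 137 + \left(195 + 198^{2} + 120 \cdot 198\right)} = \sqrt{-1644 + \left(195 + 39204 + 23760\right)} = \sqrt{-1644 + 63159} = \sqrt{61515} = 3 \sqrt{6835}$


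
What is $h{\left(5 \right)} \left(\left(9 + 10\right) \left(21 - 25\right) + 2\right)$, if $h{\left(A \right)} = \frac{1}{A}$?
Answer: $- \frac{74}{5} \approx -14.8$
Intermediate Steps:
$h{\left(5 \right)} \left(\left(9 + 10\right) \left(21 - 25\right) + 2\right) = \frac{\left(9 + 10\right) \left(21 - 25\right) + 2}{5} = \frac{19 \left(-4\right) + 2}{5} = \frac{-76 + 2}{5} = \frac{1}{5} \left(-74\right) = - \frac{74}{5}$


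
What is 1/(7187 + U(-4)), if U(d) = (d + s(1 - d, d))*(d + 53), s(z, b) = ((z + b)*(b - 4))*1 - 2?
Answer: 1/6501 ≈ 0.00015382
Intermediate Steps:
s(z, b) = -2 + (-4 + b)*(b + z) (s(z, b) = ((b + z)*(-4 + b))*1 - 2 = ((-4 + b)*(b + z))*1 - 2 = (-4 + b)*(b + z) - 2 = -2 + (-4 + b)*(b + z))
U(d) = (53 + d)*(-6 + d + d² + d*(1 - d)) (U(d) = (d + (-2 + d² - 4*d - 4*(1 - d) + d*(1 - d)))*(d + 53) = (d + (-2 + d² - 4*d + (-4 + 4*d) + d*(1 - d)))*(53 + d) = (d + (-6 + d² + d*(1 - d)))*(53 + d) = (-6 + d + d² + d*(1 - d))*(53 + d) = (53 + d)*(-6 + d + d² + d*(1 - d)))
1/(7187 + U(-4)) = 1/(7187 + (-318 + 2*(-4)² + 100*(-4))) = 1/(7187 + (-318 + 2*16 - 400)) = 1/(7187 + (-318 + 32 - 400)) = 1/(7187 - 686) = 1/6501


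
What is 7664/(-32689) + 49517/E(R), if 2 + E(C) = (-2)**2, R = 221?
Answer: 1618645885/65378 ≈ 24758.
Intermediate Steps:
E(C) = 2 (E(C) = -2 + (-2)**2 = -2 + 4 = 2)
7664/(-32689) + 49517/E(R) = 7664/(-32689) + 49517/2 = 7664*(-1/32689) + 49517*(1/2) = -7664/32689 + 49517/2 = 1618645885/65378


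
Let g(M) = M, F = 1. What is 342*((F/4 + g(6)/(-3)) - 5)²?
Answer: 124659/8 ≈ 15582.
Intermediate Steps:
342*((F/4 + g(6)/(-3)) - 5)² = 342*((1/4 + 6/(-3)) - 5)² = 342*((1*(¼) + 6*(-⅓)) - 5)² = 342*((¼ - 2) - 5)² = 342*(-7/4 - 5)² = 342*(-27/4)² = 342*(729/16) = 124659/8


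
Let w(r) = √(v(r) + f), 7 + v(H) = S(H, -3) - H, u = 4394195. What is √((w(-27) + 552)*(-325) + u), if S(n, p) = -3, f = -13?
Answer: √4214145 ≈ 2052.8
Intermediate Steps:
v(H) = -10 - H (v(H) = -7 + (-3 - H) = -10 - H)
w(r) = √(-23 - r) (w(r) = √((-10 - r) - 13) = √(-23 - r))
√((w(-27) + 552)*(-325) + u) = √((√(-23 - 1*(-27)) + 552)*(-325) + 4394195) = √((√(-23 + 27) + 552)*(-325) + 4394195) = √((√4 + 552)*(-325) + 4394195) = √((2 + 552)*(-325) + 4394195) = √(554*(-325) + 4394195) = √(-180050 + 4394195) = √4214145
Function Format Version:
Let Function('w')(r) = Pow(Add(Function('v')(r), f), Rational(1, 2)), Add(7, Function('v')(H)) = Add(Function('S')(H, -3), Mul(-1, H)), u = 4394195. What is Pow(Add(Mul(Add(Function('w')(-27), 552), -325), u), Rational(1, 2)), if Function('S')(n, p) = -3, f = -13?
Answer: Pow(4214145, Rational(1, 2)) ≈ 2052.8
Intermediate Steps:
Function('v')(H) = Add(-10, Mul(-1, H)) (Function('v')(H) = Add(-7, Add(-3, Mul(-1, H))) = Add(-10, Mul(-1, H)))
Function('w')(r) = Pow(Add(-23, Mul(-1, r)), Rational(1, 2)) (Function('w')(r) = Pow(Add(Add(-10, Mul(-1, r)), -13), Rational(1, 2)) = Pow(Add(-23, Mul(-1, r)), Rational(1, 2)))
Pow(Add(Mul(Add(Function('w')(-27), 552), -325), u), Rational(1, 2)) = Pow(Add(Mul(Add(Pow(Add(-23, Mul(-1, -27)), Rational(1, 2)), 552), -325), 4394195), Rational(1, 2)) = Pow(Add(Mul(Add(Pow(Add(-23, 27), Rational(1, 2)), 552), -325), 4394195), Rational(1, 2)) = Pow(Add(Mul(Add(Pow(4, Rational(1, 2)), 552), -325), 4394195), Rational(1, 2)) = Pow(Add(Mul(Add(2, 552), -325), 4394195), Rational(1, 2)) = Pow(Add(Mul(554, -325), 4394195), Rational(1, 2)) = Pow(Add(-180050, 4394195), Rational(1, 2)) = Pow(4214145, Rational(1, 2))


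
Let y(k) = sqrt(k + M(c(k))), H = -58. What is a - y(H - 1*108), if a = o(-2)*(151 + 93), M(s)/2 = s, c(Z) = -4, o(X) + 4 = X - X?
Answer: -976 - I*sqrt(174) ≈ -976.0 - 13.191*I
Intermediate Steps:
o(X) = -4 (o(X) = -4 + (X - X) = -4 + 0 = -4)
M(s) = 2*s
y(k) = sqrt(-8 + k) (y(k) = sqrt(k + 2*(-4)) = sqrt(k - 8) = sqrt(-8 + k))
a = -976 (a = -4*(151 + 93) = -4*244 = -976)
a - y(H - 1*108) = -976 - sqrt(-8 + (-58 - 1*108)) = -976 - sqrt(-8 + (-58 - 108)) = -976 - sqrt(-8 - 166) = -976 - sqrt(-174) = -976 - I*sqrt(174)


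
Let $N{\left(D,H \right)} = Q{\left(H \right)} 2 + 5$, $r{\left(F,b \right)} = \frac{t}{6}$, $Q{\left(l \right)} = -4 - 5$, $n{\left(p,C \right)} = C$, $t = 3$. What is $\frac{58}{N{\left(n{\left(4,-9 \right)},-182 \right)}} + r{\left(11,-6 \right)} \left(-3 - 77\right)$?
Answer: $- \frac{578}{13} \approx -44.462$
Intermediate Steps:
$Q{\left(l \right)} = -9$ ($Q{\left(l \right)} = -4 - 5 = -9$)
$r{\left(F,b \right)} = \frac{1}{2}$ ($r{\left(F,b \right)} = \frac{3}{6} = 3 \cdot \frac{1}{6} = \frac{1}{2}$)
$N{\left(D,H \right)} = -13$ ($N{\left(D,H \right)} = \left(-9\right) 2 + 5 = -18 + 5 = -13$)
$\frac{58}{N{\left(n{\left(4,-9 \right)},-182 \right)}} + r{\left(11,-6 \right)} \left(-3 - 77\right) = \frac{58}{-13} + \frac{-3 - 77}{2} = 58 \left(- \frac{1}{13}\right) + \frac{1}{2} \left(-80\right) = - \frac{58}{13} - 40 = - \frac{578}{13}$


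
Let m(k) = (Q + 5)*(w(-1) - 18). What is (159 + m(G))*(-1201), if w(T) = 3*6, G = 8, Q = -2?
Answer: -190959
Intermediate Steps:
w(T) = 18
m(k) = 0 (m(k) = (-2 + 5)*(18 - 18) = 3*0 = 0)
(159 + m(G))*(-1201) = (159 + 0)*(-1201) = 159*(-1201) = -190959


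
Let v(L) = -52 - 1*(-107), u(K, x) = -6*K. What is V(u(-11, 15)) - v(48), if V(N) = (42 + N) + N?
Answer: 119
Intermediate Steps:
V(N) = 42 + 2*N
v(L) = 55 (v(L) = -52 + 107 = 55)
V(u(-11, 15)) - v(48) = (42 + 2*(-6*(-11))) - 1*55 = (42 + 2*66) - 55 = (42 + 132) - 55 = 174 - 55 = 119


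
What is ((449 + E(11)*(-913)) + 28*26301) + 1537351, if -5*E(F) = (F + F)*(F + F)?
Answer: 11813032/5 ≈ 2.3626e+6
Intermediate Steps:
E(F) = -4*F²/5 (E(F) = -(F + F)*(F + F)/5 = -2*F*2*F/5 = -4*F²/5)
((449 + E(11)*(-913)) + 28*26301) + 1537351 = ((449 - ⅘*11²*(-913)) + 28*26301) + 1537351 = ((449 - ⅘*121*(-913)) + 736428) + 1537351 = ((449 - 484/5*(-913)) + 736428) + 1537351 = ((449 + 441892/5) + 736428) + 1537351 = (444137/5 + 736428) + 1537351 = 4126277/5 + 1537351 = 11813032/5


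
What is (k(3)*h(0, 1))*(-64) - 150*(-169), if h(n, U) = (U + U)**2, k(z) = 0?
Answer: 25350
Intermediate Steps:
h(n, U) = 4*U**2 (h(n, U) = (2*U)**2 = 4*U**2)
(k(3)*h(0, 1))*(-64) - 150*(-169) = (0*(4*1**2))*(-64) - 150*(-169) = (0*(4*1))*(-64) - 1*(-25350) = (0*4)*(-64) + 25350 = 0*(-64) + 25350 = 0 + 25350 = 25350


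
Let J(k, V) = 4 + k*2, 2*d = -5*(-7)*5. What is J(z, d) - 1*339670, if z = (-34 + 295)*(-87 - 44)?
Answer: -408048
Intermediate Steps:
z = -34191 (z = 261*(-131) = -34191)
d = 175/2 (d = (-5*(-7)*5)/2 = (35*5)/2 = (½)*175 = 175/2 ≈ 87.500)
J(k, V) = 4 + 2*k
J(z, d) - 1*339670 = (4 + 2*(-34191)) - 1*339670 = (4 - 68382) - 339670 = -68378 - 339670 = -408048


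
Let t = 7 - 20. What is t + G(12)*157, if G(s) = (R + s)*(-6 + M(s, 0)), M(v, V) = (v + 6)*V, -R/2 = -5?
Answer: -20737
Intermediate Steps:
R = 10 (R = -2*(-5) = 10)
M(v, V) = V*(6 + v) (M(v, V) = (6 + v)*V = V*(6 + v))
G(s) = -60 - 6*s (G(s) = (10 + s)*(-6 + 0*(6 + s)) = (10 + s)*(-6 + 0) = (10 + s)*(-6) = -60 - 6*s)
t = -13
t + G(12)*157 = -13 + (-60 - 6*12)*157 = -13 + (-60 - 72)*157 = -13 - 132*157 = -13 - 20724 = -20737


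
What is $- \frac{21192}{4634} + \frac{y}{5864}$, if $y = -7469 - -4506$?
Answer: $- \frac{69000215}{13586888} \approx -5.0784$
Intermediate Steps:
$y = -2963$ ($y = -7469 + 4506 = -2963$)
$- \frac{21192}{4634} + \frac{y}{5864} = - \frac{21192}{4634} - \frac{2963}{5864} = \left(-21192\right) \frac{1}{4634} - \frac{2963}{5864} = - \frac{10596}{2317} - \frac{2963}{5864} = - \frac{69000215}{13586888}$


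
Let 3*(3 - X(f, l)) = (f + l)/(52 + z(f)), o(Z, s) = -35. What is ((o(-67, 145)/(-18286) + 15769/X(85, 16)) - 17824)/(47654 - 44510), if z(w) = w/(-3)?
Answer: -2671855189/1073168768 ≈ -2.4897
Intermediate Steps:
z(w) = -w/3 (z(w) = w*(-1/3) = -w/3)
X(f, l) = 3 - (f + l)/(3*(52 - f/3))
((o(-67, 145)/(-18286) + 15769/X(85, 16)) - 17824)/(47654 - 44510) = ((-35/(-18286) + 15769/(((-468 + 16 + 4*85)/(-156 + 85)))) - 17824)/(47654 - 44510) = ((-35*(-1/18286) + 15769/(((-468 + 16 + 340)/(-71)))) - 17824)/3144 = ((35/18286 + 15769/((-1/71*(-112)))) - 17824)*(1/3144) = ((35/18286 + 15769/(112/71)) - 17824)*(1/3144) = ((35/18286 + 15769*(71/112)) - 17824)*(1/3144) = ((35/18286 + 1119599/112) - 17824)*(1/3144) = (10236495617/1024016 - 17824)*(1/3144) = -8015565567/1024016*1/3144 = -2671855189/1073168768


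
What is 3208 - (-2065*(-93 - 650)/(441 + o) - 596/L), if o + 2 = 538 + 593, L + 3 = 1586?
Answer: 1109004243/497062 ≈ 2231.1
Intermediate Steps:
L = 1583 (L = -3 + 1586 = 1583)
o = 1129 (o = -2 + (538 + 593) = -2 + 1131 = 1129)
3208 - (-2065*(-93 - 650)/(441 + o) - 596/L) = 3208 - (-2065*(-93 - 650)/(441 + 1129) - 596/1583) = 3208 - (-2065/(1570/(-743)) - 596*1/1583) = 3208 - (-2065/(1570*(-1/743)) - 596/1583) = 3208 - (-2065/(-1570/743) - 596/1583) = 3208 - (-2065*(-743/1570) - 596/1583) = 3208 - (306859/314 - 596/1583) = 3208 - 1*485570653/497062 = 3208 - 485570653/497062 = 1109004243/497062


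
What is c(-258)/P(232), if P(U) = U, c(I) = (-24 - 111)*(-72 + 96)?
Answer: -405/29 ≈ -13.966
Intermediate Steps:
c(I) = -3240 (c(I) = -135*24 = -3240)
c(-258)/P(232) = -3240/232 = -3240*1/232 = -405/29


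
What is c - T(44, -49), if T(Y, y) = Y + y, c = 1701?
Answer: 1706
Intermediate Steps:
c - T(44, -49) = 1701 - (44 - 49) = 1701 - 1*(-5) = 1701 + 5 = 1706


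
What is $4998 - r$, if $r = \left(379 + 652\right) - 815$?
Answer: $4782$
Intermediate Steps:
$r = 216$ ($r = 1031 - 815 = 216$)
$4998 - r = 4998 - 216 = 4782$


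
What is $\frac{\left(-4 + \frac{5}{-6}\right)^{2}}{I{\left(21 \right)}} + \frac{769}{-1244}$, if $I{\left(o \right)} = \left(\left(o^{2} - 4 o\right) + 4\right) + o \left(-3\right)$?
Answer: $- \frac{1800907}{3336408} \approx -0.53977$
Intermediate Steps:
$I{\left(o \right)} = 4 + o^{2} - 7 o$ ($I{\left(o \right)} = \left(4 + o^{2} - 4 o\right) - 3 o = 4 + o^{2} - 7 o$)
$\frac{\left(-4 + \frac{5}{-6}\right)^{2}}{I{\left(21 \right)}} + \frac{769}{-1244} = \frac{\left(-4 + \frac{5}{-6}\right)^{2}}{4 + 21^{2} - 147} + \frac{769}{-1244} = \frac{\left(-4 + 5 \left(- \frac{1}{6}\right)\right)^{2}}{4 + 441 - 147} + 769 \left(- \frac{1}{1244}\right) = \frac{\left(-4 - \frac{5}{6}\right)^{2}}{298} - \frac{769}{1244} = \left(- \frac{29}{6}\right)^{2} \cdot \frac{1}{298} - \frac{769}{1244} = \frac{841}{36} \cdot \frac{1}{298} - \frac{769}{1244} = \frac{841}{10728} - \frac{769}{1244} = - \frac{1800907}{3336408}$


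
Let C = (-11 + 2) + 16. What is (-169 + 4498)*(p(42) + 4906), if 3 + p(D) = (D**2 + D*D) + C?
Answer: 36528102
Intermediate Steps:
C = 7 (C = -9 + 16 = 7)
p(D) = 4 + 2*D**2 (p(D) = -3 + ((D**2 + D*D) + 7) = -3 + ((D**2 + D**2) + 7) = -3 + (2*D**2 + 7) = -3 + (7 + 2*D**2) = 4 + 2*D**2)
(-169 + 4498)*(p(42) + 4906) = (-169 + 4498)*((4 + 2*42**2) + 4906) = 4329*((4 + 2*1764) + 4906) = 4329*((4 + 3528) + 4906) = 4329*(3532 + 4906) = 4329*8438 = 36528102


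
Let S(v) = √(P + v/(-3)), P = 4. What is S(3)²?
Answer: 3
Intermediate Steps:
S(v) = √(4 - v/3) (S(v) = √(4 + v/(-3)) = √(4 + v*(-⅓)) = √(4 - v/3))
S(3)² = (√(36 - 3*3)/3)² = (√(36 - 9)/3)² = (√27/3)² = ((3*√3)/3)² = (√3)² = 3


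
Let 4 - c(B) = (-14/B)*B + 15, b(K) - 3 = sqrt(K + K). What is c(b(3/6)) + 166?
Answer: 169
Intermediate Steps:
b(K) = 3 + sqrt(2)*sqrt(K) (b(K) = 3 + sqrt(K + K) = 3 + sqrt(2*K) = 3 + sqrt(2)*sqrt(K))
c(B) = 3 (c(B) = 4 - ((-14/B)*B + 15) = 4 - (-14 + 15) = 4 - 1*1 = 4 - 1 = 3)
c(b(3/6)) + 166 = 3 + 166 = 169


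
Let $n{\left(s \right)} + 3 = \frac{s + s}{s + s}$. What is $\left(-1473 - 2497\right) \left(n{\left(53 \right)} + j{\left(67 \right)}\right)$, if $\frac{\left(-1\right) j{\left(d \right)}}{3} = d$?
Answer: $805910$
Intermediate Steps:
$n{\left(s \right)} = -2$ ($n{\left(s \right)} = -3 + \frac{s + s}{s + s} = -3 + \frac{2 s}{2 s} = -3 + 2 s \frac{1}{2 s} = -3 + 1 = -2$)
$j{\left(d \right)} = - 3 d$
$\left(-1473 - 2497\right) \left(n{\left(53 \right)} + j{\left(67 \right)}\right) = \left(-1473 - 2497\right) \left(-2 - 201\right) = - 3970 \left(-2 - 201\right) = \left(-3970\right) \left(-203\right) = 805910$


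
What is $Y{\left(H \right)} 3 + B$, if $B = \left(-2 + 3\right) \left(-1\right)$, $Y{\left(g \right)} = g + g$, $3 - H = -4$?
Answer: $41$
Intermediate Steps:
$H = 7$ ($H = 3 - -4 = 3 + 4 = 7$)
$Y{\left(g \right)} = 2 g$
$B = -1$ ($B = 1 \left(-1\right) = -1$)
$Y{\left(H \right)} 3 + B = 2 \cdot 7 \cdot 3 - 1 = 14 \cdot 3 - 1 = 42 - 1 = 41$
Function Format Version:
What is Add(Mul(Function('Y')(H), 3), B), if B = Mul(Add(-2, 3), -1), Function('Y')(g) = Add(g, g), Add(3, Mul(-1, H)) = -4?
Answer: 41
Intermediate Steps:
H = 7 (H = Add(3, Mul(-1, -4)) = Add(3, 4) = 7)
Function('Y')(g) = Mul(2, g)
B = -1 (B = Mul(1, -1) = -1)
Add(Mul(Function('Y')(H), 3), B) = Add(Mul(Mul(2, 7), 3), -1) = Add(Mul(14, 3), -1) = Add(42, -1) = 41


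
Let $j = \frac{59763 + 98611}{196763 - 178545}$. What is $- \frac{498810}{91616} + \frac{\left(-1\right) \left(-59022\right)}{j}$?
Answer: $\frac{24608069445849}{3627398096} \approx 6783.9$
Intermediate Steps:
$j = \frac{79187}{9109}$ ($j = \frac{158374}{18218} = 158374 \cdot \frac{1}{18218} = \frac{79187}{9109} \approx 8.6933$)
$- \frac{498810}{91616} + \frac{\left(-1\right) \left(-59022\right)}{j} = - \frac{498810}{91616} + \frac{\left(-1\right) \left(-59022\right)}{\frac{79187}{9109}} = \left(-498810\right) \frac{1}{91616} + 59022 \cdot \frac{9109}{79187} = - \frac{249405}{45808} + \frac{537631398}{79187} = \frac{24608069445849}{3627398096}$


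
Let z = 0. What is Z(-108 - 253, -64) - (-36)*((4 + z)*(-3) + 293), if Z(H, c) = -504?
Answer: 9612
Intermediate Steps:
Z(-108 - 253, -64) - (-36)*((4 + z)*(-3) + 293) = -504 - (-36)*((4 + 0)*(-3) + 293) = -504 - (-36)*(4*(-3) + 293) = -504 - (-36)*(-12 + 293) = -504 - (-36)*281 = -504 - 1*(-10116) = -504 + 10116 = 9612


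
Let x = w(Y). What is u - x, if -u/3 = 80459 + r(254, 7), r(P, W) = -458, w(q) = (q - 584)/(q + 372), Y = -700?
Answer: -19680567/82 ≈ -2.4001e+5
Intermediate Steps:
w(q) = (-584 + q)/(372 + q)
x = 321/82 (x = (-584 - 700)/(372 - 700) = -1284/(-328) = -1/328*(-1284) = 321/82 ≈ 3.9146)
u = -240003 (u = -3*(80459 - 458) = -3*80001 = -240003)
u - x = -240003 - 1*321/82 = -240003 - 321/82 = -19680567/82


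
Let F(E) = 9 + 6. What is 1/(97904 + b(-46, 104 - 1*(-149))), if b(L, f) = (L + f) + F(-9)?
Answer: 1/98126 ≈ 1.0191e-5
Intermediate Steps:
F(E) = 15
b(L, f) = 15 + L + f (b(L, f) = (L + f) + 15 = 15 + L + f)
1/(97904 + b(-46, 104 - 1*(-149))) = 1/(97904 + (15 - 46 + (104 - 1*(-149)))) = 1/(97904 + (15 - 46 + (104 + 149))) = 1/(97904 + (15 - 46 + 253)) = 1/(97904 + 222) = 1/98126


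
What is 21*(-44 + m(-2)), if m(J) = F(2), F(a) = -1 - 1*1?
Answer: -966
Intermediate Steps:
F(a) = -2 (F(a) = -1 - 1 = -2)
m(J) = -2
21*(-44 + m(-2)) = 21*(-44 - 2) = 21*(-46) = -966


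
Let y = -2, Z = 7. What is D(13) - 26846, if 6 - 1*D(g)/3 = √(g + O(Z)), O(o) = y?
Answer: -26828 - 3*√11 ≈ -26838.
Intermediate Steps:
O(o) = -2
D(g) = 18 - 3*√(-2 + g) (D(g) = 18 - 3*√(g - 2) = 18 - 3*√(-2 + g))
D(13) - 26846 = (18 - 3*√(-2 + 13)) - 26846 = (18 - 3*√11) - 26846 = -26828 - 3*√11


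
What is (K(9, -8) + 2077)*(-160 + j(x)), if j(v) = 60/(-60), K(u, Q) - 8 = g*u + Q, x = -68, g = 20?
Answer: -363377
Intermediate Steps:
K(u, Q) = 8 + Q + 20*u (K(u, Q) = 8 + (20*u + Q) = 8 + (Q + 20*u) = 8 + Q + 20*u)
j(v) = -1 (j(v) = 60*(-1/60) = -1)
(K(9, -8) + 2077)*(-160 + j(x)) = ((8 - 8 + 20*9) + 2077)*(-160 - 1) = ((8 - 8 + 180) + 2077)*(-161) = (180 + 2077)*(-161) = 2257*(-161) = -363377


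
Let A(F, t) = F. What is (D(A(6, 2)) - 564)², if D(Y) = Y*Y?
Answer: 278784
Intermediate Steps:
D(Y) = Y²
(D(A(6, 2)) - 564)² = (6² - 564)² = (36 - 564)² = (-528)² = 278784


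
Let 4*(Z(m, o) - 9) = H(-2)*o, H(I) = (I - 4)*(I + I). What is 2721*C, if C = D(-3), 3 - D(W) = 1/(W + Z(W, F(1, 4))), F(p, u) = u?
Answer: 80723/10 ≈ 8072.3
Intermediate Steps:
H(I) = 2*I*(-4 + I) (H(I) = (-4 + I)*(2*I) = 2*I*(-4 + I))
Z(m, o) = 9 + 6*o (Z(m, o) = 9 + ((2*(-2)*(-4 - 2))*o)/4 = 9 + ((2*(-2)*(-6))*o)/4 = 9 + (24*o)/4 = 9 + 6*o)
D(W) = 3 - 1/(33 + W) (D(W) = 3 - 1/(W + (9 + 6*4)) = 3 - 1/(W + (9 + 24)) = 3 - 1/(W + 33) = 3 - 1/(33 + W))
C = 89/30 (C = (98 + 3*(-3))/(33 - 3) = (98 - 9)/30 = (1/30)*89 = 89/30 ≈ 2.9667)
2721*C = 2721*(89/30) = 80723/10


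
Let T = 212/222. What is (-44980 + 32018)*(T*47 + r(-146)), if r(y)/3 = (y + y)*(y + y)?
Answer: -368093502028/111 ≈ -3.3162e+9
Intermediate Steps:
T = 106/111 (T = 212*(1/222) = 106/111 ≈ 0.95496)
r(y) = 12*y² (r(y) = 3*((y + y)*(y + y)) = 3*((2*y)*(2*y)) = 3*(4*y²) = 12*y²)
(-44980 + 32018)*(T*47 + r(-146)) = (-44980 + 32018)*((106/111)*47 + 12*(-146)²) = -12962*(4982/111 + 12*21316) = -12962*(4982/111 + 255792) = -12962*28397894/111 = -368093502028/111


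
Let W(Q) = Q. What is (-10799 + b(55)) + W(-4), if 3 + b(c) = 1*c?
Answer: -10751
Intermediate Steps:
b(c) = -3 + c (b(c) = -3 + 1*c = -3 + c)
(-10799 + b(55)) + W(-4) = (-10799 + (-3 + 55)) - 4 = (-10799 + 52) - 4 = -10747 - 4 = -10751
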